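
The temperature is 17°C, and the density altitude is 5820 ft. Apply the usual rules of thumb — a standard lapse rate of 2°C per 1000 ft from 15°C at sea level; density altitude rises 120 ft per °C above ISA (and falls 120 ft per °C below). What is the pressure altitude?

4500 ft

DA = PA + 120 × (OAT − (15 − 2·PA/1000)) = PA + 120·OAT − 1800 + 0.24·PA = 1.24·PA + 120·OAT − 1800.
So 1.24·PA = 5820 − 120 × 17 + 1800 = 5580.
PA = 5580 / 1.24 = 4500 ft.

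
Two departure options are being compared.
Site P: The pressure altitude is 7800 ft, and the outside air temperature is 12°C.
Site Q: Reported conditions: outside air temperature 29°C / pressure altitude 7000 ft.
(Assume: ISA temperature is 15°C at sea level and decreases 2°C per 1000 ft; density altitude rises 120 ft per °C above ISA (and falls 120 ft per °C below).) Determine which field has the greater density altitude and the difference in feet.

Site P: ISA temp = -0.6°C, deviation +12.6°C, DA = 7800 + 120 × 12.6 = 9312 ft.
Site Q: ISA temp = 1°C, deviation +28°C, DA = 7000 + 120 × 28 = 10360 ft.
Site Q is higher by 10360 − 9312 = 1048 ft.

Site Q by 1048 ft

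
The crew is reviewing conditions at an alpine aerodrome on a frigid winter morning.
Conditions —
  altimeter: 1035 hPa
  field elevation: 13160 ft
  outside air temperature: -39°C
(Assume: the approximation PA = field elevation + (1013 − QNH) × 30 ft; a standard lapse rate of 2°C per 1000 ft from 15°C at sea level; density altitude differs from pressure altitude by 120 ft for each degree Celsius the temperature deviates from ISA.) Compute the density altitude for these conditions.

9020 ft

Pressure altitude = 13160 + (1013 − 1035) × 30 = 13160 + (-660) = 12500 ft.
ISA temperature at 12500 ft = 15 − 2 × (12500/1000) = -10°C.
ISA deviation = -39 − (-10) = -29°C.
Density altitude = 12500 + 120 × (-29) = 9020 ft.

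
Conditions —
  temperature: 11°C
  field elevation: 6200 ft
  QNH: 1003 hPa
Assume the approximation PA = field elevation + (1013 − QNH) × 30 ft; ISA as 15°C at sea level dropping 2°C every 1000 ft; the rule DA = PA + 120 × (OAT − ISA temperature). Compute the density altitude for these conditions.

Pressure altitude = 6200 + (1013 − 1003) × 30 = 6200 + (+300) = 6500 ft.
ISA temperature at 6500 ft = 15 − 2 × (6500/1000) = 2°C.
ISA deviation = 11 − 2 = +9°C.
Density altitude = 6500 + 120 × (9) = 7580 ft.

7580 ft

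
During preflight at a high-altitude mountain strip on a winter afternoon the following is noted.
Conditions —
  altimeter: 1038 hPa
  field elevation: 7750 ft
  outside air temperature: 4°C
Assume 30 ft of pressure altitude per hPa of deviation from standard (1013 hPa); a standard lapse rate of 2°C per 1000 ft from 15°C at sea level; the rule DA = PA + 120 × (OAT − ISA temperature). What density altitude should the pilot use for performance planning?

Pressure altitude = 7750 + (1013 − 1038) × 30 = 7750 + (-750) = 7000 ft.
ISA temperature at 7000 ft = 15 − 2 × (7000/1000) = 1°C.
ISA deviation = 4 − 1 = +3°C.
Density altitude = 7000 + 120 × (3) = 7360 ft.

7360 ft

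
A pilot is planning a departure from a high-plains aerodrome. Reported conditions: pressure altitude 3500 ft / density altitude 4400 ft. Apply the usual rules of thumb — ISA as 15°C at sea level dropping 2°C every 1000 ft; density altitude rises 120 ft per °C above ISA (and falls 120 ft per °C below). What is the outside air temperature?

Density altitude − pressure altitude = 4400 − 3500 = +900 ft.
At 120 ft/°C that is an ISA deviation of 900/120 = +7.5°C.
ISA temperature at 3500 ft = 15 − 2 × (3500/1000) = 8°C.
OAT = ISA + deviation = 8 + (+7.5) = 15.5°C.

15.5°C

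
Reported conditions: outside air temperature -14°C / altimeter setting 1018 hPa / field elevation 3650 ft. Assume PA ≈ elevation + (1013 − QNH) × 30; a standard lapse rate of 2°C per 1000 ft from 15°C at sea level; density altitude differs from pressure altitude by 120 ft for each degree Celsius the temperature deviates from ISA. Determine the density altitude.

860 ft

Pressure altitude = 3650 + (1013 − 1018) × 30 = 3650 + (-150) = 3500 ft.
ISA temperature at 3500 ft = 15 − 2 × (3500/1000) = 8°C.
ISA deviation = -14 − 8 = -22°C.
Density altitude = 3500 + 120 × (-22) = 860 ft.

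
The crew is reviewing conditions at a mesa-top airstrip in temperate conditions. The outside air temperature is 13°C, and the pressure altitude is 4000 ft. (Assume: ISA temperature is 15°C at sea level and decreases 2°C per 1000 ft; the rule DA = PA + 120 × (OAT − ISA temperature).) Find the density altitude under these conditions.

4720 ft

ISA temperature at 4000 ft = 15 − 2 × (4000/1000) = 7°C.
ISA deviation = 13 − 7 = +6°C.
Density altitude = 4000 + 120 × (6) = 4000 + (+720) = 4720 ft.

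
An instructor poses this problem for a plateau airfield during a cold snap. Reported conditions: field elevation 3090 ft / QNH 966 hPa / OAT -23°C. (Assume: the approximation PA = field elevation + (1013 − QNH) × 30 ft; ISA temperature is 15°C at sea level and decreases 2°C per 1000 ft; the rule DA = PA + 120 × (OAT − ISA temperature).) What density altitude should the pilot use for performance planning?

1020 ft

Pressure altitude = 3090 + (1013 − 966) × 30 = 3090 + (+1410) = 4500 ft.
ISA temperature at 4500 ft = 15 − 2 × (4500/1000) = 6°C.
ISA deviation = -23 − 6 = -29°C.
Density altitude = 4500 + 120 × (-29) = 1020 ft.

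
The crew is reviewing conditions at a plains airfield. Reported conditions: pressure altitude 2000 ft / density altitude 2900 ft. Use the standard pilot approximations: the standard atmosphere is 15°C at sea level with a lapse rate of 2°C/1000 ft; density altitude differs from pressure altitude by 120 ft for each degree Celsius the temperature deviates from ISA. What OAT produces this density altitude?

18.5°C

Density altitude − pressure altitude = 2900 − 2000 = +900 ft.
At 120 ft/°C that is an ISA deviation of 900/120 = +7.5°C.
ISA temperature at 2000 ft = 15 − 2 × (2000/1000) = 11°C.
OAT = ISA + deviation = 11 + (+7.5) = 18.5°C.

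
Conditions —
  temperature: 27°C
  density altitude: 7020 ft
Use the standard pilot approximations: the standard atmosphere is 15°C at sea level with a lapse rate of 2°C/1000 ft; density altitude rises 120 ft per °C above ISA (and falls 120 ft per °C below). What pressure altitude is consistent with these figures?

DA = PA + 120 × (OAT − (15 − 2·PA/1000)) = PA + 120·OAT − 1800 + 0.24·PA = 1.24·PA + 120·OAT − 1800.
So 1.24·PA = 7020 − 120 × 27 + 1800 = 5580.
PA = 5580 / 1.24 = 4500 ft.

4500 ft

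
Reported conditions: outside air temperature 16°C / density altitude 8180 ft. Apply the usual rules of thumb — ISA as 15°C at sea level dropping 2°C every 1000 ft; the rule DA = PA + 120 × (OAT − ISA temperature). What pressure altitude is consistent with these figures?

6500 ft

DA = PA + 120 × (OAT − (15 − 2·PA/1000)) = PA + 120·OAT − 1800 + 0.24·PA = 1.24·PA + 120·OAT − 1800.
So 1.24·PA = 8180 − 120 × 16 + 1800 = 8060.
PA = 8060 / 1.24 = 6500 ft.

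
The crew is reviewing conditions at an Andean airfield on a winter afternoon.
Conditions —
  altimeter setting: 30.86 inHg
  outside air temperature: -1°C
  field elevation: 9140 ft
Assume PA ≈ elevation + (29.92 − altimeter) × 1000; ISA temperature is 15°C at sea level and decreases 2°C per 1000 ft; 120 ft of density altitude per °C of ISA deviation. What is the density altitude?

Pressure altitude = 9140 + (29.92 − 30.86) × 1000 = 9140 + (-940) = 8200 ft.
ISA temperature at 8200 ft = 15 − 2 × (8200/1000) = -1.4°C.
ISA deviation = -1 − (-1.4) = +0.4°C.
Density altitude = 8200 + 120 × (0.4) = 8248 ft.

8248 ft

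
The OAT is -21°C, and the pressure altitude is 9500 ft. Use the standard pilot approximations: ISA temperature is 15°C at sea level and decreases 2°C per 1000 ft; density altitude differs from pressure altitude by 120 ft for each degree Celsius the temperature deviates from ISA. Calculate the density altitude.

ISA temperature at 9500 ft = 15 − 2 × (9500/1000) = -4°C.
ISA deviation = -21 − (-4) = -17°C.
Density altitude = 9500 + 120 × (-17) = 9500 + (-2040) = 7460 ft.

7460 ft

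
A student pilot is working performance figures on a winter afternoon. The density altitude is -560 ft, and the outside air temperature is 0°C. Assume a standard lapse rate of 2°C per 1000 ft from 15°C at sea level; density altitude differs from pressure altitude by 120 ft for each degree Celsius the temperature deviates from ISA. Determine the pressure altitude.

1000 ft

DA = PA + 120 × (OAT − (15 − 2·PA/1000)) = PA + 120·OAT − 1800 + 0.24·PA = 1.24·PA + 120·OAT − 1800.
So 1.24·PA = -560 − 120 × 0 + 1800 = 1240.
PA = 1240 / 1.24 = 1000 ft.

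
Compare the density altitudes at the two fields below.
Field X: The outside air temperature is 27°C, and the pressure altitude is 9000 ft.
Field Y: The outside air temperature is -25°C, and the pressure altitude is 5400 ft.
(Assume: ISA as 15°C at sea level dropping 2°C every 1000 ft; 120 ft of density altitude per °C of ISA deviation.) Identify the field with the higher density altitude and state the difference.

Field X by 10704 ft

Field X: ISA temp = -3°C, deviation +30°C, DA = 9000 + 120 × 30 = 12600 ft.
Field Y: ISA temp = 4.2°C, deviation -29.2°C, DA = 5400 + 120 × (-29.2) = 1896 ft.
Field X is higher by 12600 − 1896 = 10704 ft.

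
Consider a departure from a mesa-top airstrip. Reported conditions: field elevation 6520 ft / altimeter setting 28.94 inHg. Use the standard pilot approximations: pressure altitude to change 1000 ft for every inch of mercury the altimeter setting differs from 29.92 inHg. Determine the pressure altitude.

Pressure correction = (29.92 − 28.94) × 1000 = +980 ft.
Pressure altitude = 6520 + (+980) = 7500 ft.

7500 ft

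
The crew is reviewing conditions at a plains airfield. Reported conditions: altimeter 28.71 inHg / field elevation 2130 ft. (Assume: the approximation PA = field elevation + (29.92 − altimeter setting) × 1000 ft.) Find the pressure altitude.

Pressure correction = (29.92 − 28.71) × 1000 = +1210 ft.
Pressure altitude = 2130 + (+1210) = 3340 ft.

3340 ft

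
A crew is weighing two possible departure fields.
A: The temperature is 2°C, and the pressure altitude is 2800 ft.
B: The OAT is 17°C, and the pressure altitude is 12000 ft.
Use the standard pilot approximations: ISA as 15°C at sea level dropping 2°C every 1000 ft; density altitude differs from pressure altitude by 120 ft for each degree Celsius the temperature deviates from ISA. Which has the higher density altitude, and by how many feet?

B by 13208 ft

A: ISA temp = 9.4°C, deviation -7.4°C, DA = 2800 + 120 × (-7.4) = 1912 ft.
B: ISA temp = -9°C, deviation +26°C, DA = 12000 + 120 × 26 = 15120 ft.
B is higher by 15120 − 1912 = 13208 ft.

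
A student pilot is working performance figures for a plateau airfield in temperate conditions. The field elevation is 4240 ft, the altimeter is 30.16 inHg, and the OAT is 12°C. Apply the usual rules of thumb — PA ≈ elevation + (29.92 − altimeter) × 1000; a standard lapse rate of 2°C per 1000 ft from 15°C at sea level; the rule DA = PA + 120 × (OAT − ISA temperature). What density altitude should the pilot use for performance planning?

Pressure altitude = 4240 + (29.92 − 30.16) × 1000 = 4240 + (-240) = 4000 ft.
ISA temperature at 4000 ft = 15 − 2 × (4000/1000) = 7°C.
ISA deviation = 12 − 7 = +5°C.
Density altitude = 4000 + 120 × (5) = 4600 ft.

4600 ft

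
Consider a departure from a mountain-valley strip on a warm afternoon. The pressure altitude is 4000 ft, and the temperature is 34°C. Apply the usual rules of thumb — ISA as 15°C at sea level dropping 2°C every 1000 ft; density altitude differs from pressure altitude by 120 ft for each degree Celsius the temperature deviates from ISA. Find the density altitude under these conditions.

ISA temperature at 4000 ft = 15 − 2 × (4000/1000) = 7°C.
ISA deviation = 34 − 7 = +27°C.
Density altitude = 4000 + 120 × (27) = 4000 + (+3240) = 7240 ft.

7240 ft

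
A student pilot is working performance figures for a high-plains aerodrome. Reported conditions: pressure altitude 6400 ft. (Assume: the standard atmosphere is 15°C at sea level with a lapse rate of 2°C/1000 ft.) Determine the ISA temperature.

ISA temperature = 15 − 2 × (6400/1000) = 15 − 12.8 = 2.2°C.

2.2°C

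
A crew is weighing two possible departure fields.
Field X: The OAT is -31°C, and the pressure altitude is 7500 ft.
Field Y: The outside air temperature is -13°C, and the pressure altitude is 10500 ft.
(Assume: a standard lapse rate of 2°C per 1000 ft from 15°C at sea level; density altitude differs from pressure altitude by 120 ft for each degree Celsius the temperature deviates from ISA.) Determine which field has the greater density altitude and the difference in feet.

Field Y by 5880 ft

Field X: ISA temp = 0°C, deviation -31°C, DA = 7500 + 120 × (-31) = 3780 ft.
Field Y: ISA temp = -6°C, deviation -7°C, DA = 10500 + 120 × (-7) = 9660 ft.
Field Y is higher by 9660 − 3780 = 5880 ft.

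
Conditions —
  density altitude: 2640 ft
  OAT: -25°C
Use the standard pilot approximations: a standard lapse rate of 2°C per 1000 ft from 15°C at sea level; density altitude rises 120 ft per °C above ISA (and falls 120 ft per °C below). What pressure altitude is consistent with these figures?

DA = PA + 120 × (OAT − (15 − 2·PA/1000)) = PA + 120·OAT − 1800 + 0.24·PA = 1.24·PA + 120·OAT − 1800.
So 1.24·PA = 2640 − 120 × (-25) + 1800 = 7440.
PA = 7440 / 1.24 = 6000 ft.

6000 ft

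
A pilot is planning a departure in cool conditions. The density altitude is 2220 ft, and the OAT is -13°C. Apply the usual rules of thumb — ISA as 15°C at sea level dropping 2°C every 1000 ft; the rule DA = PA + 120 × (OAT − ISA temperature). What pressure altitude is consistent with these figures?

4500 ft

DA = PA + 120 × (OAT − (15 − 2·PA/1000)) = PA + 120·OAT − 1800 + 0.24·PA = 1.24·PA + 120·OAT − 1800.
So 1.24·PA = 2220 − 120 × (-13) + 1800 = 5580.
PA = 5580 / 1.24 = 4500 ft.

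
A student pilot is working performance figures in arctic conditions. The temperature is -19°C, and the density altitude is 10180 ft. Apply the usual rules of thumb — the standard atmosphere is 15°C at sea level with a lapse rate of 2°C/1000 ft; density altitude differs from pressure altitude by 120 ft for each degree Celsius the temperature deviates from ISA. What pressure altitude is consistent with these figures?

DA = PA + 120 × (OAT − (15 − 2·PA/1000)) = PA + 120·OAT − 1800 + 0.24·PA = 1.24·PA + 120·OAT − 1800.
So 1.24·PA = 10180 − 120 × (-19) + 1800 = 14260.
PA = 14260 / 1.24 = 11500 ft.

11500 ft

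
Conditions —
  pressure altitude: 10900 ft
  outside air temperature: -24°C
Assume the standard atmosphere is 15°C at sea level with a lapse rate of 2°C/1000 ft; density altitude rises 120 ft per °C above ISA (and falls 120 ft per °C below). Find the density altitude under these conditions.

ISA temperature at 10900 ft = 15 − 2 × (10900/1000) = -6.8°C.
ISA deviation = -24 − (-6.8) = -17.2°C.
Density altitude = 10900 + 120 × (-17.2) = 10900 + (-2064) = 8836 ft.

8836 ft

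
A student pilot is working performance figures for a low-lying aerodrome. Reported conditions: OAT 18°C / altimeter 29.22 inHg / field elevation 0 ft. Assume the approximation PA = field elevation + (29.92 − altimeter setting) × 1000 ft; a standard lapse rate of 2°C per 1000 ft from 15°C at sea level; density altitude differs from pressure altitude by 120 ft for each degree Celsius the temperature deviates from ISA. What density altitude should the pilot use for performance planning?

1228 ft

Pressure altitude = 0 + (29.92 − 29.22) × 1000 = 0 + (+700) = 700 ft.
ISA temperature at 700 ft = 15 − 2 × (700/1000) = 13.6°C.
ISA deviation = 18 − 13.6 = +4.4°C.
Density altitude = 700 + 120 × (4.4) = 1228 ft.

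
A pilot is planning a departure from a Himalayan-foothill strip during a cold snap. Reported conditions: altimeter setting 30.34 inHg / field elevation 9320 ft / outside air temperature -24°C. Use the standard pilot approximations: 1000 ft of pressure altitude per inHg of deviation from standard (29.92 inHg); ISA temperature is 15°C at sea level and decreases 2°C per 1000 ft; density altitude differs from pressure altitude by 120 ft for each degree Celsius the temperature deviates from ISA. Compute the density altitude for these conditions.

6356 ft

Pressure altitude = 9320 + (29.92 − 30.34) × 1000 = 9320 + (-420) = 8900 ft.
ISA temperature at 8900 ft = 15 − 2 × (8900/1000) = -2.8°C.
ISA deviation = -24 − (-2.8) = -21.2°C.
Density altitude = 8900 + 120 × (-21.2) = 6356 ft.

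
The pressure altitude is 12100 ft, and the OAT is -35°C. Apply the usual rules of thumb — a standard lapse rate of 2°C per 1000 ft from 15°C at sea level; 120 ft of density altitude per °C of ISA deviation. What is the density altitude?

9004 ft

ISA temperature at 12100 ft = 15 − 2 × (12100/1000) = -9.2°C.
ISA deviation = -35 − (-9.2) = -25.8°C.
Density altitude = 12100 + 120 × (-25.8) = 12100 + (-3096) = 9004 ft.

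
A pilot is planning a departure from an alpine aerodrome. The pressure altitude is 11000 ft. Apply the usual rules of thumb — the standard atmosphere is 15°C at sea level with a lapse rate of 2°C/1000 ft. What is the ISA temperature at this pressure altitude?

ISA temperature = 15 − 2 × (11000/1000) = 15 − 22 = -7°C.

-7°C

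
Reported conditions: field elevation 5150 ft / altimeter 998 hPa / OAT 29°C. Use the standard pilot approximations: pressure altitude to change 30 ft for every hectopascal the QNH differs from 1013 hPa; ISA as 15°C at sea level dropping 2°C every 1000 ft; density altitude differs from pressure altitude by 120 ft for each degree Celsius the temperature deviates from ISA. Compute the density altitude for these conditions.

8624 ft

Pressure altitude = 5150 + (1013 − 998) × 30 = 5150 + (+450) = 5600 ft.
ISA temperature at 5600 ft = 15 − 2 × (5600/1000) = 3.8°C.
ISA deviation = 29 − 3.8 = +25.2°C.
Density altitude = 5600 + 120 × (25.2) = 8624 ft.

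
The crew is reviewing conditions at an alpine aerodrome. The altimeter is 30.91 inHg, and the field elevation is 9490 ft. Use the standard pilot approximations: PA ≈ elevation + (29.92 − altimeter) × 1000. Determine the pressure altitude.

Pressure correction = (29.92 − 30.91) × 1000 = -990 ft.
Pressure altitude = 9490 + (-990) = 8500 ft.

8500 ft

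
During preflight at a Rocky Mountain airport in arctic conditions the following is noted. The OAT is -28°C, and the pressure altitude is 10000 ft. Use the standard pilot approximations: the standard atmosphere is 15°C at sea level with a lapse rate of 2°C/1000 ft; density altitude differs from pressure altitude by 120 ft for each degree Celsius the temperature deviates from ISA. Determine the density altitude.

ISA temperature at 10000 ft = 15 − 2 × (10000/1000) = -5°C.
ISA deviation = -28 − (-5) = -23°C.
Density altitude = 10000 + 120 × (-23) = 10000 + (-2760) = 7240 ft.

7240 ft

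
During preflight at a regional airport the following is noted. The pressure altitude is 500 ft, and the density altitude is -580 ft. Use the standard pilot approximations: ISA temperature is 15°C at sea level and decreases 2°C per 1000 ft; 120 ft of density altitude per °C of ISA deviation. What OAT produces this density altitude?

5°C

Density altitude − pressure altitude = -580 − 500 = -1080 ft.
At 120 ft/°C that is an ISA deviation of -1080/120 = -9°C.
ISA temperature at 500 ft = 15 − 2 × (500/1000) = 14°C.
OAT = ISA + deviation = 14 + (-9) = 5°C.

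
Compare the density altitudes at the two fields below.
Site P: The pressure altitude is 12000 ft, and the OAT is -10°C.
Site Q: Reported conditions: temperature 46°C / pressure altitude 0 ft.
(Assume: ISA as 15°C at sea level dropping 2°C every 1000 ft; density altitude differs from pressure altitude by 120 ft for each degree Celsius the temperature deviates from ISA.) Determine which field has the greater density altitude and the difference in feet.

Site P: ISA temp = -9°C, deviation -1°C, DA = 12000 + 120 × (-1) = 11880 ft.
Site Q: ISA temp = 15°C, deviation +31°C, DA = 0 + 120 × 31 = 3720 ft.
Site P is higher by 11880 − 3720 = 8160 ft.

Site P by 8160 ft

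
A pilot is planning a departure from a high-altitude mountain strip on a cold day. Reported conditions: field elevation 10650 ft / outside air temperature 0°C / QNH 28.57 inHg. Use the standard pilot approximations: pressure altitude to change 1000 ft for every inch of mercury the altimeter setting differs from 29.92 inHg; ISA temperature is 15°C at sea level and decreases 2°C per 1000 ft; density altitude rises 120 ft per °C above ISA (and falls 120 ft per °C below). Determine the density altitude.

Pressure altitude = 10650 + (29.92 − 28.57) × 1000 = 10650 + (+1350) = 12000 ft.
ISA temperature at 12000 ft = 15 − 2 × (12000/1000) = -9°C.
ISA deviation = 0 − (-9) = +9°C.
Density altitude = 12000 + 120 × (9) = 13080 ft.

13080 ft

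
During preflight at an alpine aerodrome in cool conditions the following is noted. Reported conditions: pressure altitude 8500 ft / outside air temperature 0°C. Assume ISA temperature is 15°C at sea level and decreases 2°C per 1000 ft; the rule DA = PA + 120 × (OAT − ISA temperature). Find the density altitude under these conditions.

ISA temperature at 8500 ft = 15 − 2 × (8500/1000) = -2°C.
ISA deviation = 0 − (-2) = +2°C.
Density altitude = 8500 + 120 × (2) = 8500 + (+240) = 8740 ft.

8740 ft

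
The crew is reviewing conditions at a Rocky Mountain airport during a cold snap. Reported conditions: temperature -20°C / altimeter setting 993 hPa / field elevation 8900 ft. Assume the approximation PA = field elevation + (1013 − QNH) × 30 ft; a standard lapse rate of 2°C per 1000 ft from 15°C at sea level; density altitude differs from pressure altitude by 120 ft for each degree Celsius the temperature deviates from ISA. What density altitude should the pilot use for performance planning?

Pressure altitude = 8900 + (1013 − 993) × 30 = 8900 + (+600) = 9500 ft.
ISA temperature at 9500 ft = 15 − 2 × (9500/1000) = -4°C.
ISA deviation = -20 − (-4) = -16°C.
Density altitude = 9500 + 120 × (-16) = 7580 ft.

7580 ft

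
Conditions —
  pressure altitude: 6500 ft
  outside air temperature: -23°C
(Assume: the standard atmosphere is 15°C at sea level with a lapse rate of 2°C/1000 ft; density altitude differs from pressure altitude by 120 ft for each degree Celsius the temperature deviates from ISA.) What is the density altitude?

3500 ft

ISA temperature at 6500 ft = 15 − 2 × (6500/1000) = 2°C.
ISA deviation = -23 − 2 = -25°C.
Density altitude = 6500 + 120 × (-25) = 6500 + (-3000) = 3500 ft.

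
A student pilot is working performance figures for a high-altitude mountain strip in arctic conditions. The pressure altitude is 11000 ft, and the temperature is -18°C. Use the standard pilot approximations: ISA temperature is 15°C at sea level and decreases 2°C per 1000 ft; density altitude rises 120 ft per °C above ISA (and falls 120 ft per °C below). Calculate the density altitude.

ISA temperature at 11000 ft = 15 − 2 × (11000/1000) = -7°C.
ISA deviation = -18 − (-7) = -11°C.
Density altitude = 11000 + 120 × (-11) = 11000 + (-1320) = 9680 ft.

9680 ft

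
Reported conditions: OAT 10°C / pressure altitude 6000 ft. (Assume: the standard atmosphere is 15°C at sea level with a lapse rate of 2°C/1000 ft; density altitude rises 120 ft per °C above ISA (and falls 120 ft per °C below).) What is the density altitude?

6840 ft

ISA temperature at 6000 ft = 15 − 2 × (6000/1000) = 3°C.
ISA deviation = 10 − 3 = +7°C.
Density altitude = 6000 + 120 × (7) = 6000 + (+840) = 6840 ft.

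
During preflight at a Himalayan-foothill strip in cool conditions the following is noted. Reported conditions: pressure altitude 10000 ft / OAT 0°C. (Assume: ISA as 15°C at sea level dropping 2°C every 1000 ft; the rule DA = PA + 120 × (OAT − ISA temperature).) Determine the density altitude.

10600 ft

ISA temperature at 10000 ft = 15 − 2 × (10000/1000) = -5°C.
ISA deviation = 0 − (-5) = +5°C.
Density altitude = 10000 + 120 × (5) = 10000 + (+600) = 10600 ft.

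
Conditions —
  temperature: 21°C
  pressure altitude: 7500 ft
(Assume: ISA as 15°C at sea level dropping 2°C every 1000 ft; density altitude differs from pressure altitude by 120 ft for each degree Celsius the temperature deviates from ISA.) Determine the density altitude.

10020 ft

ISA temperature at 7500 ft = 15 − 2 × (7500/1000) = 0°C.
ISA deviation = 21 − 0 = +21°C.
Density altitude = 7500 + 120 × (21) = 7500 + (+2520) = 10020 ft.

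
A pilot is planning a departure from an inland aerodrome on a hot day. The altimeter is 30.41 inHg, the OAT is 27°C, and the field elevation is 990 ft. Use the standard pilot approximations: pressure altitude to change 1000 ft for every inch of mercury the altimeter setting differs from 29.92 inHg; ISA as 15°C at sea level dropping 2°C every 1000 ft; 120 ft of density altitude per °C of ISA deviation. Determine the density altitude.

Pressure altitude = 990 + (29.92 − 30.41) × 1000 = 990 + (-490) = 500 ft.
ISA temperature at 500 ft = 15 − 2 × (500/1000) = 14°C.
ISA deviation = 27 − 14 = +13°C.
Density altitude = 500 + 120 × (13) = 2060 ft.

2060 ft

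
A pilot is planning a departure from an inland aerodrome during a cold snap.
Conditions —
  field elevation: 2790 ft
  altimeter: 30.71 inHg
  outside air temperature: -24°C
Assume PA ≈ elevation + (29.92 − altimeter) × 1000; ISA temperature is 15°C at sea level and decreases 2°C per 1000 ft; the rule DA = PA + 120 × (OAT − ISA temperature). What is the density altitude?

-2200 ft

Pressure altitude = 2790 + (29.92 − 30.71) × 1000 = 2790 + (-790) = 2000 ft.
ISA temperature at 2000 ft = 15 − 2 × (2000/1000) = 11°C.
ISA deviation = -24 − 11 = -35°C.
Density altitude = 2000 + 120 × (-35) = -2200 ft.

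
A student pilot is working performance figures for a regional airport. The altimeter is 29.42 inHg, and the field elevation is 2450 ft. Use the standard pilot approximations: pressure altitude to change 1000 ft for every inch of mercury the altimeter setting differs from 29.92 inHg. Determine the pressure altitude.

Pressure correction = (29.92 − 29.42) × 1000 = +500 ft.
Pressure altitude = 2450 + (+500) = 2950 ft.

2950 ft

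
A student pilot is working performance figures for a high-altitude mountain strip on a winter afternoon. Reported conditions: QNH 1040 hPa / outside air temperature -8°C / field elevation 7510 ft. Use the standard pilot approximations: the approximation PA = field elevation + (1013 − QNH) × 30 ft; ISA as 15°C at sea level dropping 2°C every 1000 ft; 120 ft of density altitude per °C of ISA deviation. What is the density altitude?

5548 ft

Pressure altitude = 7510 + (1013 − 1040) × 30 = 7510 + (-810) = 6700 ft.
ISA temperature at 6700 ft = 15 − 2 × (6700/1000) = 1.6°C.
ISA deviation = -8 − 1.6 = -9.6°C.
Density altitude = 6700 + 120 × (-9.6) = 5548 ft.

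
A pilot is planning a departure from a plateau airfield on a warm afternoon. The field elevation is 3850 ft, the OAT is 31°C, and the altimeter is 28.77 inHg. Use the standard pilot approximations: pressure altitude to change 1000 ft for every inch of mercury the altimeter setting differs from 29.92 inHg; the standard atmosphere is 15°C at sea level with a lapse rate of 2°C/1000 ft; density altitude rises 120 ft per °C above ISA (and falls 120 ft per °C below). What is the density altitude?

Pressure altitude = 3850 + (29.92 − 28.77) × 1000 = 3850 + (+1150) = 5000 ft.
ISA temperature at 5000 ft = 15 − 2 × (5000/1000) = 5°C.
ISA deviation = 31 − 5 = +26°C.
Density altitude = 5000 + 120 × (26) = 8120 ft.

8120 ft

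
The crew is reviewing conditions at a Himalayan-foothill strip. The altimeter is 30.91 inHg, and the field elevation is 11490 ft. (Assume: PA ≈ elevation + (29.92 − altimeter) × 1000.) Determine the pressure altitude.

Pressure correction = (29.92 − 30.91) × 1000 = -990 ft.
Pressure altitude = 11490 + (-990) = 10500 ft.

10500 ft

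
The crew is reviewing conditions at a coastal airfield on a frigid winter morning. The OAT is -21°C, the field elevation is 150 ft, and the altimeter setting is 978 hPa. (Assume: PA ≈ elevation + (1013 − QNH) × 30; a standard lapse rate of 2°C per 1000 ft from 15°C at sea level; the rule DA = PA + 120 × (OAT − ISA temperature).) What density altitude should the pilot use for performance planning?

-2832 ft

Pressure altitude = 150 + (1013 − 978) × 30 = 150 + (+1050) = 1200 ft.
ISA temperature at 1200 ft = 15 − 2 × (1200/1000) = 12.6°C.
ISA deviation = -21 − 12.6 = -33.6°C.
Density altitude = 1200 + 120 × (-33.6) = -2832 ft.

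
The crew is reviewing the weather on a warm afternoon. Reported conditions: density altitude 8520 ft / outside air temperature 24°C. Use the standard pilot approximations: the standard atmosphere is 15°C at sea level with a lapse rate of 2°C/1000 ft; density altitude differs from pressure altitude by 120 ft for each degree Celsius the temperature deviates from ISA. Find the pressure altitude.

6000 ft

DA = PA + 120 × (OAT − (15 − 2·PA/1000)) = PA + 120·OAT − 1800 + 0.24·PA = 1.24·PA + 120·OAT − 1800.
So 1.24·PA = 8520 − 120 × 24 + 1800 = 7440.
PA = 7440 / 1.24 = 6000 ft.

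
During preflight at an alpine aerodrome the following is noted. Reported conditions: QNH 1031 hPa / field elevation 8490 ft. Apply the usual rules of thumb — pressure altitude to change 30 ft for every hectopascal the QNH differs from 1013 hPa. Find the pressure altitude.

Pressure correction = (1013 − 1031) × 30 = -540 ft.
Pressure altitude = 8490 + (-540) = 7950 ft.

7950 ft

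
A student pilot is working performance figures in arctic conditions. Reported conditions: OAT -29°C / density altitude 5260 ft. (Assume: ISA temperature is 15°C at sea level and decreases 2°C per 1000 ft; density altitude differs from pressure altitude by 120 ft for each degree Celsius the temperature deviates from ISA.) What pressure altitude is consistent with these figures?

DA = PA + 120 × (OAT − (15 − 2·PA/1000)) = PA + 120·OAT − 1800 + 0.24·PA = 1.24·PA + 120·OAT − 1800.
So 1.24·PA = 5260 − 120 × (-29) + 1800 = 10540.
PA = 10540 / 1.24 = 8500 ft.

8500 ft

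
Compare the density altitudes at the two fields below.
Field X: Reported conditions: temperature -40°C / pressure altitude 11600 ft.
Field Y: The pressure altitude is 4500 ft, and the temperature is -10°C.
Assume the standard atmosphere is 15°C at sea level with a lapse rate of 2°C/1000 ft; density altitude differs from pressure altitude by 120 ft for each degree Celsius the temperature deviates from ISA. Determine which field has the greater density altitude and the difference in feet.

Field X: ISA temp = -8.2°C, deviation -31.8°C, DA = 11600 + 120 × (-31.8) = 7784 ft.
Field Y: ISA temp = 6°C, deviation -16°C, DA = 4500 + 120 × (-16) = 2580 ft.
Field X is higher by 7784 − 2580 = 5204 ft.

Field X by 5204 ft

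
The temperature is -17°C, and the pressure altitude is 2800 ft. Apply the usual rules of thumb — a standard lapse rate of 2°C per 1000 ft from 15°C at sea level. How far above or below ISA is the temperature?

ISA temperature at 2800 ft = 15 − 2 × (2800/1000) = 9.4°C.
Deviation = OAT − ISA = -17 − 9.4 = -26.4°C.

ISA-26.4°C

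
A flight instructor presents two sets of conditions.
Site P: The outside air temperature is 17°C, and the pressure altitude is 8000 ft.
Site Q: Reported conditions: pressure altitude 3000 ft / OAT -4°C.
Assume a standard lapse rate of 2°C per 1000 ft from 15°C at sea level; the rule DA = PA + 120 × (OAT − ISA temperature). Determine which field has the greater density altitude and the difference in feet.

Site P: ISA temp = -1°C, deviation +18°C, DA = 8000 + 120 × 18 = 10160 ft.
Site Q: ISA temp = 9°C, deviation -13°C, DA = 3000 + 120 × (-13) = 1440 ft.
Site P is higher by 10160 − 1440 = 8720 ft.

Site P by 8720 ft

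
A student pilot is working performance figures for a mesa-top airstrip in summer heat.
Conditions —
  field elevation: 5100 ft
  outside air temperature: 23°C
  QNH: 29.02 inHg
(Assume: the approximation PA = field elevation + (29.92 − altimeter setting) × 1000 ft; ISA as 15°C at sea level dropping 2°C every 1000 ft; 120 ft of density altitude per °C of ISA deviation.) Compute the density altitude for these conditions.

Pressure altitude = 5100 + (29.92 − 29.02) × 1000 = 5100 + (+900) = 6000 ft.
ISA temperature at 6000 ft = 15 − 2 × (6000/1000) = 3°C.
ISA deviation = 23 − 3 = +20°C.
Density altitude = 6000 + 120 × (20) = 8400 ft.

8400 ft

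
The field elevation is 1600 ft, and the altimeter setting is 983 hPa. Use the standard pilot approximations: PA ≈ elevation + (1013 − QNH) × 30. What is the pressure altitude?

2500 ft

Pressure correction = (1013 − 983) × 30 = +900 ft.
Pressure altitude = 1600 + (+900) = 2500 ft.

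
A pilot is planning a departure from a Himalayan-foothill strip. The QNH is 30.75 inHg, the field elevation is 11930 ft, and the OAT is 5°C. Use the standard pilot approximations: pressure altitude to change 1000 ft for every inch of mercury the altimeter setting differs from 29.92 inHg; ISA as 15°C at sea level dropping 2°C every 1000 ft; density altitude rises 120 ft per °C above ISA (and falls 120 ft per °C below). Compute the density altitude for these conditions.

Pressure altitude = 11930 + (29.92 − 30.75) × 1000 = 11930 + (-830) = 11100 ft.
ISA temperature at 11100 ft = 15 − 2 × (11100/1000) = -7.2°C.
ISA deviation = 5 − (-7.2) = +12.2°C.
Density altitude = 11100 + 120 × (12.2) = 12564 ft.

12564 ft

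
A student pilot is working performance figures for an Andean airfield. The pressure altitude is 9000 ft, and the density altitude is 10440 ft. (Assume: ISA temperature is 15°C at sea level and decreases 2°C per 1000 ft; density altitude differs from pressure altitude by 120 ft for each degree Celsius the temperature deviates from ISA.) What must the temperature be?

Density altitude − pressure altitude = 10440 − 9000 = +1440 ft.
At 120 ft/°C that is an ISA deviation of 1440/120 = +12°C.
ISA temperature at 9000 ft = 15 − 2 × (9000/1000) = -3°C.
OAT = ISA + deviation = -3 + (+12) = 9°C.

9°C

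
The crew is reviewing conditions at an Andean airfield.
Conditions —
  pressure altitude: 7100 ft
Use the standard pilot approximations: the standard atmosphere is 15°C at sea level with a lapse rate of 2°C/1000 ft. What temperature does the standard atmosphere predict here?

ISA temperature = 15 − 2 × (7100/1000) = 15 − 14.2 = 0.8°C.

0.8°C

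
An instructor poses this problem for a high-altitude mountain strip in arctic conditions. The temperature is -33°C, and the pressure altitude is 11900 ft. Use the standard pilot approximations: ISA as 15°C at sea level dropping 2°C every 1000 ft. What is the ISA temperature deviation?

ISA-24.2°C

ISA temperature at 11900 ft = 15 − 2 × (11900/1000) = -8.8°C.
Deviation = OAT − ISA = -33 − (-8.8) = -24.2°C.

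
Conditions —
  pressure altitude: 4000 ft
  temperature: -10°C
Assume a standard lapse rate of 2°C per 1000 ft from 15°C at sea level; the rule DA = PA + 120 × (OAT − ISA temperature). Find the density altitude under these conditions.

1960 ft

ISA temperature at 4000 ft = 15 − 2 × (4000/1000) = 7°C.
ISA deviation = -10 − 7 = -17°C.
Density altitude = 4000 + 120 × (-17) = 4000 + (-2040) = 1960 ft.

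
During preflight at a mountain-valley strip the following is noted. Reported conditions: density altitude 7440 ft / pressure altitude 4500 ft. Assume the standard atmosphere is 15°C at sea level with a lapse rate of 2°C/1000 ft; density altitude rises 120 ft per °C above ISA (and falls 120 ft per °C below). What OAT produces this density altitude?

30.5°C

Density altitude − pressure altitude = 7440 − 4500 = +2940 ft.
At 120 ft/°C that is an ISA deviation of 2940/120 = +24.5°C.
ISA temperature at 4500 ft = 15 − 2 × (4500/1000) = 6°C.
OAT = ISA + deviation = 6 + (+24.5) = 30.5°C.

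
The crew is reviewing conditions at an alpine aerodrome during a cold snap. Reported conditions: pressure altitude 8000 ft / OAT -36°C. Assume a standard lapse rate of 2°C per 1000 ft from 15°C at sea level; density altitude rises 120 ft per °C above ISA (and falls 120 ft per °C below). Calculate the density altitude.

3800 ft

ISA temperature at 8000 ft = 15 − 2 × (8000/1000) = -1°C.
ISA deviation = -36 − (-1) = -35°C.
Density altitude = 8000 + 120 × (-35) = 8000 + (-4200) = 3800 ft.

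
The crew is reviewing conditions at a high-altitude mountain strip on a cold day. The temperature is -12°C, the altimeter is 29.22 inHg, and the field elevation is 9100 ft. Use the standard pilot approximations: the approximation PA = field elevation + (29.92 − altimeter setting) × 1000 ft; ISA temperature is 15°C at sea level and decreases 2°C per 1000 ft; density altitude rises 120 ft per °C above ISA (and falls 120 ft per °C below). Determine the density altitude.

8912 ft

Pressure altitude = 9100 + (29.92 − 29.22) × 1000 = 9100 + (+700) = 9800 ft.
ISA temperature at 9800 ft = 15 − 2 × (9800/1000) = -4.6°C.
ISA deviation = -12 − (-4.6) = -7.4°C.
Density altitude = 9800 + 120 × (-7.4) = 8912 ft.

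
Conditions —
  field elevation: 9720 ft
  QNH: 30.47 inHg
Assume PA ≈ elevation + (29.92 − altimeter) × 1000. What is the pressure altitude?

9170 ft

Pressure correction = (29.92 − 30.47) × 1000 = -550 ft.
Pressure altitude = 9720 + (-550) = 9170 ft.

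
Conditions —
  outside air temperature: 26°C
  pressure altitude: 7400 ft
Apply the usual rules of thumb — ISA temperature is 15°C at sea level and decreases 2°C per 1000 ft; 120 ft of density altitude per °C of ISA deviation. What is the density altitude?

10496 ft

ISA temperature at 7400 ft = 15 − 2 × (7400/1000) = 0.2°C.
ISA deviation = 26 − 0.2 = +25.8°C.
Density altitude = 7400 + 120 × (25.8) = 7400 + (+3096) = 10496 ft.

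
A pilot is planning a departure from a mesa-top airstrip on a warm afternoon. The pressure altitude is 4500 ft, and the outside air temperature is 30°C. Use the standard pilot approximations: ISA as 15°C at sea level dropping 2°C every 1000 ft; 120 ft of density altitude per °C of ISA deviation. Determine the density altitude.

7380 ft

ISA temperature at 4500 ft = 15 − 2 × (4500/1000) = 6°C.
ISA deviation = 30 − 6 = +24°C.
Density altitude = 4500 + 120 × (24) = 4500 + (+2880) = 7380 ft.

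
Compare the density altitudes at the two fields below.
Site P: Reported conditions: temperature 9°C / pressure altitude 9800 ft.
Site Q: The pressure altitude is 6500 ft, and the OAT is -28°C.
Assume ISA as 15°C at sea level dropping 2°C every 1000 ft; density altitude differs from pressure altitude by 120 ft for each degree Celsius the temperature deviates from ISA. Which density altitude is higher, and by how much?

Site P by 8532 ft

Site P: ISA temp = -4.6°C, deviation +13.6°C, DA = 9800 + 120 × 13.6 = 11432 ft.
Site Q: ISA temp = 2°C, deviation -30°C, DA = 6500 + 120 × (-30) = 2900 ft.
Site P is higher by 11432 − 2900 = 8532 ft.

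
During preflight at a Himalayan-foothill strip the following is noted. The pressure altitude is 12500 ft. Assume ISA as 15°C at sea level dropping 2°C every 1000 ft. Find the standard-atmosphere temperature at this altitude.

-10°C

ISA temperature = 15 − 2 × (12500/1000) = 15 − 25 = -10°C.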